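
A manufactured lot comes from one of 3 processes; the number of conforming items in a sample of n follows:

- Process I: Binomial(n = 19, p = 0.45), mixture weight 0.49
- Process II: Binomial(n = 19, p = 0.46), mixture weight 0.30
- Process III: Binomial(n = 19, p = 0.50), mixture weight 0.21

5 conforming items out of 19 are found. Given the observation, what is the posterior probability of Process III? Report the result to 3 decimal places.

Posterior ∝ prior × likelihood, so P(k | x) ∝ π_k f_k(x); normalise over all components.
Binomial probabilities:
  f_I = 0.0497331
  f_II = 0.0429345
  f_III = 0.0221786
Weight by the priors:
  π_I·f_I = 0.49 × 0.0497331 = 0.0243692
  π_II·f_II = 0.30 × 0.0429345 = 0.0128804
  π_III·f_III = 0.21 × 0.0221786 = 0.00465752
Marginal: 0.0243692 + 0.0128804 + 0.00465752 = 0.0419071
P(Process III | 5 conforming items out of 19) ≈ 0.111

0.111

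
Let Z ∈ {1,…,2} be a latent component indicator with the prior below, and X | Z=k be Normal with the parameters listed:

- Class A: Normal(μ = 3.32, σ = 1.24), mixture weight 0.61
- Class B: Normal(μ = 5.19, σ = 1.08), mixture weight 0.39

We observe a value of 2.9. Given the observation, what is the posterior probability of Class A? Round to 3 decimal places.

0.924

Apply Bayes' rule: the posterior for each component is proportional to its prior times its likelihood at x.
Evaluate each component's likelihood at the observed value:
  L_A = (1/(1.24·√(2π)))·exp(−(2.9−3.32)²/(2·1.24²)) = 0.321728·exp(-0.05736) = 0.303792
  L_B = (1/(1.08·√(2π)))·exp(−(2.9−5.19)²/(2·1.08²)) = 0.369391·exp(-2.24799) = 0.039012
Multiply by the mixture weights:
  π_A·L_A = 0.61 × 0.303792 = 0.185313
  π_B·L_B = 0.39 × 0.039012 = 0.0152147
Evidence: 0.185313 + 0.0152147 = 0.200528
Responsibility of Class A: 0.185313 / 0.200528 ≈ 0.924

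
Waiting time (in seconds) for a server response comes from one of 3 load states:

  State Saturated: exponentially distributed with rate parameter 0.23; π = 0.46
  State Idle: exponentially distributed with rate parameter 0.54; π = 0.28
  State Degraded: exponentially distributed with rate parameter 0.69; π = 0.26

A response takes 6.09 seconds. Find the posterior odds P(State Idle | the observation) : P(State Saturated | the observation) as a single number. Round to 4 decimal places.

Since P(k|x) ∝ π_k f_k(x), the posterior odds are π_i f_i(x) / (π_j f_j(x)).
Evaluate each component's likelihood at the observed value:
  p_Saturated = 0.23·e^(−0.23·6.09) = 0.23·e^(−1.4007) = 0.0566776
  p_Idle = 0.54·e^(−0.54·6.09) = 0.54·e^(−3.2886) = 0.0201453
  p_Degraded = 0.69·e^(−0.69·6.09) = 0.69·e^(−4.2021) = 0.0103252
0.00564067 / 0.0260717 ≈ 0.2164

0.2164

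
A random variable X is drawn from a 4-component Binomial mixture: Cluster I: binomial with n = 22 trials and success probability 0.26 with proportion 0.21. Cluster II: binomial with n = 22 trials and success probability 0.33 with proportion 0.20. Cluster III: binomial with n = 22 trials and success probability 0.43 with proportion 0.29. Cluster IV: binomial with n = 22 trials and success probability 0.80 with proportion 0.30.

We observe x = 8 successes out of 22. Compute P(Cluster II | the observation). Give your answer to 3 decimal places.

0.347

By Bayes' theorem, P(k | x) = π_k f_k(x) / Σ_j π_j f_j(x).
Component likelihoods at x = 8 successes out of 22:
  p_I = C(22,8)·0.26^8·0.74^14 = 319770·2.08827e-05·0.0147654 = 0.0985981
  p_II = C(22,8)·0.33^8·0.67^14 = 319770·0.000140641·0.00367322 = 0.165195
  p_III = C(22,8)·0.43^8·0.57^14 = 319770·0.00116882·0.000382162 = 0.142835
  p_IV = C(22,8)·0.80^8·0.20^14 = 319770·0.167772·1.6384e-10 = 8.78977e-06
Weight by the priors:
  π_I·p_I = 0.21 × 0.0985981 = 0.0207056
  π_II·p_II = 0.20 × 0.165195 = 0.033039
  π_III·p_III = 0.29 × 0.142835 = 0.041422
  π_IV·p_IV = 0.30 × 8.78977e-06 = 2.63693e-06
Marginal: 0.0207056 + 0.033039 + 0.041422 + 2.63693e-06 = 0.0951692
So the posterior for Cluster II is 0.033039 / 0.0951692 ≈ 0.347.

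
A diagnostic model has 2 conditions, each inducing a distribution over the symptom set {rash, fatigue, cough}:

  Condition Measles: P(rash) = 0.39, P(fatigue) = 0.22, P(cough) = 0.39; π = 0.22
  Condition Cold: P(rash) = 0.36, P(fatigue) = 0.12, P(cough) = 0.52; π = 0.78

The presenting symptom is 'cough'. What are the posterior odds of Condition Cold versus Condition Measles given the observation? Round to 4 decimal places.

Posterior odds = (w_i f_i(x)) / (w_j f_j(x)); the normalising sum cancels.
Categorical probabilities:
  L_Measles = 0.39
  L_Cold = 0.52
Odds = (0.78/0.22) × (0.52/0.39) = 3.54545 × 1.33333 ≈ 4.7273

4.7273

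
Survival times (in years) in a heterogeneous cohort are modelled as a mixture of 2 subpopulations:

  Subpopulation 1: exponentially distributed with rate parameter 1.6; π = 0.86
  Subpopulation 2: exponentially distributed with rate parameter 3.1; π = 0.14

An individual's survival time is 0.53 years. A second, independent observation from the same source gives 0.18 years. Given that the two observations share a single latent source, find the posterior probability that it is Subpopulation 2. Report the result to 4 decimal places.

Posterior ∝ prior × likelihood, so P(k | x) ∝ π_k f_k(x); normalise over all components.
Since both observations come from the same component, the likelihood for component k is f_k(x₁)·f_k(x₂).
  L_1 = [1.6·e^(−1.6·0.53) = 1.6·e^(−0.8480) = 0.685233] × [1.19962] = 0.822018
  L_2 = [3.1·e^(−3.1·0.53) = 3.1·e^(−1.6430) = 0.599537] × [1.77429] = 1.06375
Prior × likelihood for each component:
  π_1·L_1 = 0.86 × 0.822018 = 0.706936
  π_2·L_2 = 0.14 × 1.06375 = 0.148926
Normaliser: 0.706936 + 0.148926 = 0.855861
Responsibility of Subpopulation 2: 0.148926 / 0.855861 ≈ 0.1740

0.1740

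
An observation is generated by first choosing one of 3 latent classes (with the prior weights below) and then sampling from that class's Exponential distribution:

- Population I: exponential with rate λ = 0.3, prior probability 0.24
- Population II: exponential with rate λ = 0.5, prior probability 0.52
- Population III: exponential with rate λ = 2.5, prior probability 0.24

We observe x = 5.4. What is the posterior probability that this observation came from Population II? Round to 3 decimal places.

0.551

P(component k | x) = π_k·f_k(x) / marginal(x), where marginal(x) = Σ_j π_j·f_j(x).
Exponential densities:
  f_I = 0.3·e^(−0.3·5.4) = 0.3·e^(−1.6200) = 0.0593696
  f_II = 0.5·e^(−0.5·5.4) = 0.5·e^(−2.7000) = 0.0336028
  f_III = 2.5·e^(−2.5·5.4) = 2.5·e^(−13.5000) = 3.4274e-06
Unnormalised posteriors:
  π_I·f_I = 0.24 × 0.0593696 = 0.0142487
  π_II·f_II = 0.52 × 0.0336028 = 0.0174734
  π_III·f_III = 0.24 × 3.4274e-06 = 8.22575e-07
Normaliser: 0.0142487 + 0.0174734 + 8.22575e-07 = 0.031723
P(Population II | 5.4) ≈ 0.551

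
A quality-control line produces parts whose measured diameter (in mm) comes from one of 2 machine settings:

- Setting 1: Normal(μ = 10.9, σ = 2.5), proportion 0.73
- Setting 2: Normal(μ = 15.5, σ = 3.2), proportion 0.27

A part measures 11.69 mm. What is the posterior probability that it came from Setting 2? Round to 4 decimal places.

0.1301

Posterior ∝ prior × likelihood, so P(k | x) ∝ π_k f_k(x); normalise over all components.
Component likelihoods at x = 11.69 mm:
  f_1 = 0.151805
  f_2 = 0.061367
Prior × likelihood for each component:
  π_1·f_1 = 0.73 × 0.151805 = 0.110818
  π_2·f_2 = 0.27 × 0.061367 = 0.0165691
Normaliser: 0.110818 + 0.0165691 = 0.127387
Responsibility of Setting 2: 0.0165691 / 0.127387 ≈ 0.1301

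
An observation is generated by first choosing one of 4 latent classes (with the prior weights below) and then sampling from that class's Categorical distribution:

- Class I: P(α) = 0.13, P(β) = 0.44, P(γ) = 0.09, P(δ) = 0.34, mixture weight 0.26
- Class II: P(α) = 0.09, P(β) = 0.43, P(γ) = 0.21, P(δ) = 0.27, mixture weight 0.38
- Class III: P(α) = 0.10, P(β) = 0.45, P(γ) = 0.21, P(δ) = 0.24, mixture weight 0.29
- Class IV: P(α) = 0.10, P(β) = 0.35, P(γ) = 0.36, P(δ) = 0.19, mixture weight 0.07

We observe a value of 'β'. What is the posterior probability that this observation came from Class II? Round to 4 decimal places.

0.3775

By Bayes' theorem, P(k | x) = P(Z=k) f_k(x) / Σ_j P(Z=j) f_j(x).
Component likelihoods at x = 'β':
  f_I = 0.44
  f_II = 0.43
  f_III = 0.45
  f_IV = 0.35
Weight by the priors:
  P(Z=I)·f_I = 0.26 × 0.44 = 0.1144
  P(Z=II)·f_II = 0.38 × 0.43 = 0.1634
  P(Z=III)·f_III = 0.29 × 0.45 = 0.1305
  P(Z=IV)·f_IV = 0.07 × 0.35 = 0.0245
Sum: 0.1144 + 0.1634 + 0.1305 + 0.0245 = 0.4328
Responsibility of Class II: 0.1634 / 0.4328 ≈ 0.3775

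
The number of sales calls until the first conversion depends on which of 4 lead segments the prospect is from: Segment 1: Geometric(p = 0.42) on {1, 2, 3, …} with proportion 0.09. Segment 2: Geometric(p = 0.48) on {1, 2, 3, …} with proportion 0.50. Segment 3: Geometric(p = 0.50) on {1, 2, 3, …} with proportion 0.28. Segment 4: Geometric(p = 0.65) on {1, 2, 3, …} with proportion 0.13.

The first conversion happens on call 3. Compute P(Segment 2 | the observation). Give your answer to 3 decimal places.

0.528

The responsibility of component k is w_k f_k(x) divided by Σ_j w_j f_j(x).
Evaluate each component's likelihood at the observed value:
  f_1 = 0.42·(1−0.42)^2 = 0.42·0.3364 = 0.141288
  f_2 = 0.48·(1−0.48)^2 = 0.48·0.2704 = 0.129792
  f_3 = 0.50·(1−0.50)^2 = 0.50·0.25 = 0.125
  f_4 = 0.65·(1−0.65)^2 = 0.65·0.1225 = 0.079625
Prior × likelihood for each component:
  w_1·f_1 = 0.09 × 0.141288 = 0.0127159
  w_2·f_2 = 0.50 × 0.129792 = 0.064896
  w_3·f_3 = 0.28 × 0.125 = 0.035
  w_4·f_4 = 0.13 × 0.079625 = 0.0103512
Marginal: 0.0127159 + 0.064896 + 0.035 + 0.0103512 = 0.122963
P(Segment 2 | 3) ≈ 0.528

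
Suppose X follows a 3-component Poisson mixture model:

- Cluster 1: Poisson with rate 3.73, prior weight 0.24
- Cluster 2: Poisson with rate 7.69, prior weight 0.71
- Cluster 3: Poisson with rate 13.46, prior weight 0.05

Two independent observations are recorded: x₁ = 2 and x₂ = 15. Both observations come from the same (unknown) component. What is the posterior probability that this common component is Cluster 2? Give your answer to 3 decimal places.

By Bayes' theorem, P(k | x) = w_k f_k(x) / Σ_j w_j f_j(x).
Since both observations come from the same component, the likelihood for component k is f_k(x₁)·f_k(x₂).
  p_1 = [e^(−3.73)·3.73^2/2! = 0.166905] × [6.90581e-06] = 1.15261e-06
  p_2 = [e^(−7.69)·7.69^2/2! = 0.0135238] × [0.00680254] = 9.1996e-05
  p_3 = [e^(−13.46)·13.46^2/2! = 0.000129258] × [0.0940963] = 1.21627e-05
Weight by the priors:
  w_1·p_1 = 0.24 × 1.15261e-06 = 2.76627e-07
  w_2·p_2 = 0.71 × 9.1996e-05 = 6.53172e-05
  w_3·p_3 = 0.05 × 1.21627e-05 = 6.08134e-07
Marginal: 2.76627e-07 + 6.53172e-05 + 6.08134e-07 = 6.62019e-05
So the posterior for Cluster 2 is 6.53172e-05 / 6.62019e-05 ≈ 0.987.

0.987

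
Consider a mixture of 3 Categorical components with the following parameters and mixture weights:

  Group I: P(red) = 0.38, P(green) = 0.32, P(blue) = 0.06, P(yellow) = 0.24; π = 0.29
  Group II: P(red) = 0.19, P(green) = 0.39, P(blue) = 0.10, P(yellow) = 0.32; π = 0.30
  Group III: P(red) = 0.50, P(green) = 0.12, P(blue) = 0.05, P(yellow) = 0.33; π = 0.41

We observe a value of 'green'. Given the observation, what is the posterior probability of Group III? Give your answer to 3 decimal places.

0.190

The responsibility of component k is w_k f_k(x) divided by Σ_j w_j f_j(x).
Categorical probabilities:
  f_I = P(green | comp) = 0.32
  f_II = P(green | comp) = 0.39
  f_III = P(green | comp) = 0.12
Multiply by the mixture weights:
  w_I·f_I = 0.29 × 0.32 = 0.0928
  w_II·f_II = 0.30 × 0.39 = 0.117
  w_III·f_III = 0.41 × 0.12 = 0.0492
Evidence: 0.0928 + 0.117 + 0.0492 = 0.259
P(Group III | the observation) = 0.0492 / 0.259 ≈ 0.190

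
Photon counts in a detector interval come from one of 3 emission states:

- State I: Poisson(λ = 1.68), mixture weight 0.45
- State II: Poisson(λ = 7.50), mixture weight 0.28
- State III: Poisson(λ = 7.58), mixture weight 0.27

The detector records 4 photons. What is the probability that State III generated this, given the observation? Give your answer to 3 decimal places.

0.282

The responsibility of component k is w_k f_k(x) divided by Σ_j w_j f_j(x).
Poisson probabilities:
  L_I = 0.0618602
  L_II = 0.0729164
  L_III = 0.0702285
Unnormalised posteriors:
  w_I·L_I = 0.45 × 0.0618602 = 0.0278371
  w_II·L_II = 0.28 × 0.0729164 = 0.0204166
  w_III·L_III = 0.27 × 0.0702285 = 0.0189617
Evidence: 0.0278371 + 0.0204166 + 0.0189617 = 0.0672154
P(State III | 4 photons) ≈ 0.282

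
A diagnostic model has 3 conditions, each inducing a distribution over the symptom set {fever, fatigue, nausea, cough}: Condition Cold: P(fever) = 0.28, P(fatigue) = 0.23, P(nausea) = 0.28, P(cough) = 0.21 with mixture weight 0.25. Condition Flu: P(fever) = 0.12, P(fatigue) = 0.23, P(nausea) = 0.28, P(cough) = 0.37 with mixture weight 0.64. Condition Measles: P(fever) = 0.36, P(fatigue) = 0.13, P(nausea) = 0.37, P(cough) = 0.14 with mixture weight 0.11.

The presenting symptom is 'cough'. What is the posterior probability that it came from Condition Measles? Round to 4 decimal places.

0.0505

P(component k | x) = w_k·f_k(x) / marginal(x), where marginal(x) = Σ_j w_j·f_j(x).
Component likelihoods at x = 'cough':
  f_Cold = 0.21
  f_Flu = 0.37
  f_Measles = 0.14
Weight by the priors:
  w_Cold·f_Cold = 0.25 × 0.21 = 0.0525
  w_Flu·f_Flu = 0.64 × 0.37 = 0.2368
  w_Measles·f_Measles = 0.11 × 0.14 = 0.0154
Evidence: 0.0525 + 0.2368 + 0.0154 = 0.3047
So the posterior for Condition Measles is 0.0154 / 0.3047 ≈ 0.0505.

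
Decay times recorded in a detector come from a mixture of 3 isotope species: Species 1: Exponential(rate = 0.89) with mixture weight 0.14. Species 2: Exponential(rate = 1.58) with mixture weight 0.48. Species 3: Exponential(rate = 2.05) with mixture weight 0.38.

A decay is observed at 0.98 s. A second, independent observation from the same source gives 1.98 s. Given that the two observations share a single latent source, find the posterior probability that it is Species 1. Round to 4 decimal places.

0.3489

The responsibility of component k is w_k f_k(x) divided by Σ_j w_j f_j(x).
Since both observations come from the same component, the likelihood for component k is f_k(x₁)·f_k(x₂).
  f_1 = [0.89·e^(−0.89·0.98) = 0.89·e^(−0.8722) = 0.372047] × [0.152783] = 0.0568427
  f_2 = [1.58·e^(−1.58·0.98) = 1.58·e^(−1.5484) = 0.335889] × [0.0691847] = 0.0232384
  f_3 = [2.05·e^(−2.05·0.98) = 2.05·e^(−2.0090) = 0.274952] × [0.0353959] = 0.00973215
Multiply by the mixture weights:
  w_1·f_1 = 0.14 × 0.0568427 = 0.00795798
  w_2·f_2 = 0.48 × 0.0232384 = 0.0111544
  w_3·f_3 = 0.38 × 0.00973215 = 0.00369822
Marginal: 0.00795798 + 0.0111544 + 0.00369822 = 0.0228106
P(Species 1 | x₁,x₂) = 0.00795798 / 0.0228106 ≈ 0.3489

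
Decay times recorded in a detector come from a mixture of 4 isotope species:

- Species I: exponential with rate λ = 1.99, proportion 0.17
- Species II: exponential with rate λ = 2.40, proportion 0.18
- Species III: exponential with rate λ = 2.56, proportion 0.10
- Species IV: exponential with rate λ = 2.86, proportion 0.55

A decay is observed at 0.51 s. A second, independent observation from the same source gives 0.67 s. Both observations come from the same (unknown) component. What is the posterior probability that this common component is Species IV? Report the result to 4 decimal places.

The responsibility of component k is P(Z=k) f_k(x) divided by Σ_j P(Z=j) f_j(x).
Since both observations come from the same component, the likelihood for component k is f_k(x₁)·f_k(x₂).
  f_I = [1.99·e^(−1.99·0.51) = 1.99·e^(−1.0149) = 0.721253] × [0.524576] = 0.378352
  f_II = [2.40·e^(−2.40·0.51) = 2.40·e^(−1.2240) = 0.705724] × [0.480691] = 0.339235
  f_III = [2.56·e^(−2.56·0.51) = 2.56·e^(−1.3056) = 0.693785] × [0.460615] = 0.319568
  f_IV = [2.86·e^(−2.86·0.51) = 2.86·e^(−1.4586) = 0.665126] × [0.420892] = 0.279947
Unnormalised posteriors:
  P(Z=I)·f_I = 0.17 × 0.378352 = 0.0643198
  P(Z=II)·f_II = 0.18 × 0.339235 = 0.0610623
  P(Z=III)·f_III = 0.10 × 0.319568 = 0.0319568
  P(Z=IV)·f_IV = 0.55 × 0.279947 = 0.153971
Sum: 0.0643198 + 0.0610623 + 0.0319568 + 0.153971 = 0.311309
So the posterior for Species IV is 0.153971 / 0.311309 ≈ 0.4946.

0.4946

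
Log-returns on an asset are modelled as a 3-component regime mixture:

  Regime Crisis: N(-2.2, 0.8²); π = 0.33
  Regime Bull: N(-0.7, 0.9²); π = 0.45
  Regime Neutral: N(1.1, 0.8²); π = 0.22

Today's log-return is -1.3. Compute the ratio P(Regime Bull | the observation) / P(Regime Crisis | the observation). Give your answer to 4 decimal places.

1.8275

Only the two components matter; the odds are (π_i f_i(x)) / (π_j f_j(x)).
Normal densities:
  L_Crisis = 0.264846
  L_Bull = 0.354942
  L_Neutral = 0.00553981
Posterior odds = (π_Bull·L_Bull) / (π_Crisis·L_Crisis) = (0.45·0.354942) / (0.33·0.264846) = 0.159724 / 0.0873991 ≈ 1.8275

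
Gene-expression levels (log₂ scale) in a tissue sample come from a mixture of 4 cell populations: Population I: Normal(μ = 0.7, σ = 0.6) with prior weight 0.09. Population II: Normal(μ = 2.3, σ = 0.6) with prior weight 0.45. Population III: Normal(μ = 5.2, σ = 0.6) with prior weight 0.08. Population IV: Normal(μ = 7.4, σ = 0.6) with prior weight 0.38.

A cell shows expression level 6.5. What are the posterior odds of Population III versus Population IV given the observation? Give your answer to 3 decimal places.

0.062

Only the two components matter; the odds are (P(Z=i) f_i(x)) / (P(Z=j) f_j(x)).
Normal densities:
  L_I = 3.4006e-21
  L_II = 1.52245e-11
  L_III = 0.0635877
  L_IV = 0.215863
Odds = (0.08/0.38) × (0.0635877/0.215863) = 0.210526 × 0.294575 ≈ 0.062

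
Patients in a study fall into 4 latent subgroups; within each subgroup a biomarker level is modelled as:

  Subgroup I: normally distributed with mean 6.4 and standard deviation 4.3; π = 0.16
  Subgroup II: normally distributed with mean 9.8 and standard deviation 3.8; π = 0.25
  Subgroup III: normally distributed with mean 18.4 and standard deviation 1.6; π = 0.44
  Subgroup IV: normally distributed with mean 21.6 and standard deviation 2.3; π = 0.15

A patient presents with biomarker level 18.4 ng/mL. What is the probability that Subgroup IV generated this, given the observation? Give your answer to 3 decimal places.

P(component k | x) = π_k·f_k(x) / marginal(x), where marginal(x) = Σ_j π_j·f_j(x).
Normal densities:
  L_I = (1/(4.3·√(2π)))·exp(−(18.4−6.4)²/(2·4.3²)) = 0.092777·exp(-3.89400) = 0.0018893
  L_II = (1/(3.8·√(2π)))·exp(−(18.4−9.8)²/(2·3.8²)) = 0.104985·exp(-2.56094) = 0.00810818
  L_III = (1/(1.6·√(2π)))·exp(−(18.4−18.4)²/(2·1.6²)) = 0.249339·exp(-0.00000) = 0.249339
  L_IV = (1/(2.3·√(2π)))·exp(−(18.4−21.6)²/(2·2.3²)) = 0.173453·exp(-0.96786) = 0.0658938
Multiply by the mixture weights:
  π_I·L_I = 0.16 × 0.0018893 = 0.000302288
  π_II·L_II = 0.25 × 0.00810818 = 0.00202705
  π_III·L_III = 0.44 × 0.249339 = 0.109709
  π_IV·L_IV = 0.15 × 0.0658938 = 0.00988406
Sum: 0.000302288 + 0.00202705 + 0.109709 + 0.00988406 = 0.121923
P(Subgroup IV | the observation) ≈ 0.081

0.081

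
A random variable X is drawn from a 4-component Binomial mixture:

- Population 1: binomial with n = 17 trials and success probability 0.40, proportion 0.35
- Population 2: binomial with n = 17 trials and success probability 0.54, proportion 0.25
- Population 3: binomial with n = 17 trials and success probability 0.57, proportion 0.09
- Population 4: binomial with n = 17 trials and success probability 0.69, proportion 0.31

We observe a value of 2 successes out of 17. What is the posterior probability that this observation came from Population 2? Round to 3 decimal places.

0.024

P(component k | x) = π_k·f_k(x) / marginal(x), where marginal(x) = Σ_j π_j·f_j(x).
Binomial probabilities:
  p_1 = 0.0102312
  p_2 = 0.000346493
  p_3 = 0.000140383
  p_4 = 1.51937e-06
Multiply by the mixture weights:
  π_1·p_1 = 0.35 × 0.0102312 = 0.00358093
  π_2·p_2 = 0.25 × 0.000346493 = 8.66231e-05
  π_3·p_3 = 0.09 × 0.000140383 = 1.26345e-05
  π_4·p_4 = 0.31 × 1.51937e-06 = 4.71004e-07
Denominator: 0.00358093 + 8.66231e-05 + 1.26345e-05 + 4.71004e-07 = 0.00368066
So the posterior for Population 2 is 8.66231e-05 / 0.00368066 ≈ 0.024.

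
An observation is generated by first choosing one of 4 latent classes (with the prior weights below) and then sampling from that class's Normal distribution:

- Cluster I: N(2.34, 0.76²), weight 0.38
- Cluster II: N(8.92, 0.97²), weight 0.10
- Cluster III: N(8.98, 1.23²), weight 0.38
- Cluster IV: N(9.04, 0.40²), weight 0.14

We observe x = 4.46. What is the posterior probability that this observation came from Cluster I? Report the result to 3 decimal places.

0.966

P(component k | x) = π_k·f_k(x) / marginal(x), where marginal(x) = Σ_j π_j·f_j(x).
Normal densities:
  f_I = (1/(0.76·√(2π)))·exp(−(4.46−2.34)²/(2·0.76²)) = 0.524924·exp(-3.89058) = 0.010726
  f_II = (1/(0.97·√(2π)))·exp(−(4.46−8.92)²/(2·0.97²)) = 0.411281·exp(-10.57052) = 1.05541e-05
  f_III = (1/(1.23·√(2π)))·exp(−(4.46−8.98)²/(2·1.23²)) = 0.324343·exp(-6.75207) = 0.000378983
  f_IV = (1/(0.40·√(2π)))·exp(−(4.46−9.04)²/(2·0.40²)) = 0.997356·exp(-65.55125) = 3.39081e-29
Weight by the priors:
  π_I·f_I = 0.38 × 0.010726 = 0.00407588
  π_II·f_II = 0.10 × 1.05541e-05 = 1.05541e-06
  π_III·f_III = 0.38 × 0.000378983 = 0.000144014
  π_IV·f_IV = 0.14 × 3.39081e-29 = 4.74714e-30
Sum: 0.00407588 + 1.05541e-06 + 0.000144014 + 4.74714e-30 = 0.00422095
P(Cluster I | 4.46) ≈ 0.966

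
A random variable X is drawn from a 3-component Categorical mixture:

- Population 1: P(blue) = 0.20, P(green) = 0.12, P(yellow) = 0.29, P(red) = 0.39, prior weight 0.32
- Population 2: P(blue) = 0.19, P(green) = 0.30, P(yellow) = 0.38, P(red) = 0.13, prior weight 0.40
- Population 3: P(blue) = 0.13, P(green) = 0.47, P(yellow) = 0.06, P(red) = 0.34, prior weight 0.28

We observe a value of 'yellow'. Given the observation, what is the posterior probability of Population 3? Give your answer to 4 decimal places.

0.0642

Apply Bayes' rule: the posterior for each component is proportional to its prior times its likelihood at x.
Categorical probabilities:
  L_1 = 0.29
  L_2 = 0.38
  L_3 = 0.06
Unnormalised posteriors:
  w_1·L_1 = 0.32 × 0.29 = 0.0928
  w_2·L_2 = 0.40 × 0.38 = 0.152
  w_3·L_3 = 0.28 × 0.06 = 0.0168
Marginal: 0.0928 + 0.152 + 0.0168 = 0.2616
Responsibility of Population 3: 0.0168 / 0.2616 ≈ 0.0642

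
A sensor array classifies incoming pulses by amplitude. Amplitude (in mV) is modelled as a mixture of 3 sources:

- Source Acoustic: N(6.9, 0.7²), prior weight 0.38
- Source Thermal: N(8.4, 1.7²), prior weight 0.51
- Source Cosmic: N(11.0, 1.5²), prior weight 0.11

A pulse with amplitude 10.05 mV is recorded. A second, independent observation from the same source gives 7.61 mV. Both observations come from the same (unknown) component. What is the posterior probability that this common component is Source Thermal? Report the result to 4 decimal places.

0.9693

By Bayes' theorem, P(k | x) = P(Z=k) f_k(x) / Σ_j P(Z=j) f_j(x).
Since both observations come from the same component, the likelihood for component k is f_k(x₁)·f_k(x₂).
  L_Acoustic = [(1/(0.7·√(2π)))·exp(−(10.05−6.9)²/(2·0.7²)) = 0.569918·exp(-10.12500) = 2.28339e-05] × [0.340735] = 7.78031e-06
  L_Thermal = [(1/(1.7·√(2π)))·exp(−(10.05−8.4)²/(2·1.7²)) = 0.234672·exp(-0.47102) = 0.146521] × [0.210653] = 0.0308651
  L_Cosmic = [(1/(1.5·√(2π)))·exp(−(10.05−11.0)²/(2·1.5²)) = 0.265962·exp(-0.20056) = 0.21763] × [0.020688] = 0.00450232
Weight by the priors:
  P(Z=Acoustic)·L_Acoustic = 0.38 × 7.78031e-06 = 2.95652e-06
  P(Z=Thermal)·L_Thermal = 0.51 × 0.0308651 = 0.0157412
  P(Z=Cosmic)·L_Cosmic = 0.11 × 0.00450232 = 0.000495255
Denominator: 2.95652e-06 + 0.0157412 + 0.000495255 = 0.0162394
P(Source Thermal | x₁,x₂) = 0.0157412 / 0.0162394 ≈ 0.9693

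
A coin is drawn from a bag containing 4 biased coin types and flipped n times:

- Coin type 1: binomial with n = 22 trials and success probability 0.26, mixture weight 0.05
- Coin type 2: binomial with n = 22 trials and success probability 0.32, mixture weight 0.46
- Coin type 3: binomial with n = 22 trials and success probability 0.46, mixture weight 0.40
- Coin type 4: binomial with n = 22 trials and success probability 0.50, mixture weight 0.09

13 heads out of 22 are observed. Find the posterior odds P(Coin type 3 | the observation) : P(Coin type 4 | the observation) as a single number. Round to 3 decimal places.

Only the two components matter; the odds are (π_i f_i(x)) / (π_j f_j(x)).
Component likelihoods at x = 13 heads out of 22:
  L_1 = 0.000821225
  L_2 = 0.00570497
  L_3 = 0.0801898
  L_4 = 0.118594
0.0320759 / 0.0106735 ≈ 3.005

3.005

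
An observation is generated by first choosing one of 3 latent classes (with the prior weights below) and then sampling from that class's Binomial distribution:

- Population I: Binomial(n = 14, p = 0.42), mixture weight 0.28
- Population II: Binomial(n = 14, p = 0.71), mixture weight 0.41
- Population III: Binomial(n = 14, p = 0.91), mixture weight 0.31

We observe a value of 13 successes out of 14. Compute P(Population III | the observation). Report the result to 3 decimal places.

0.855

Apply Bayes' rule: the posterior for each component is proportional to its prior times its likelihood at x.
Evaluate each component's likelihood at the observed value:
  f_I = 0.000102754
  f_II = 0.0473026
  f_III = 0.36975
Weight by the priors:
  π_I·f_I = 0.28 × 0.000102754 = 2.8771e-05
  π_II·f_II = 0.41 × 0.0473026 = 0.019394
  π_III·f_III = 0.31 × 0.36975 = 0.114623
Evidence: 2.8771e-05 + 0.019394 + 0.114623 = 0.134045
P(Population III | x) ≈ 0.855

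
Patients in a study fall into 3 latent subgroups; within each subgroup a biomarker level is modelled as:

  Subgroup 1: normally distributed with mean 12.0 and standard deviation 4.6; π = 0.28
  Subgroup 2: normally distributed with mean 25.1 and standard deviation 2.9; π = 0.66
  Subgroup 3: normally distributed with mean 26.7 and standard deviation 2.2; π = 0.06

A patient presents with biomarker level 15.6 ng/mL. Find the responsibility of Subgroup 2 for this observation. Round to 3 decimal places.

By Bayes' theorem, P(k | x) = π_k f_k(x) / Σ_j π_j f_j(x).
Component likelihoods at x = 15.6 ng/mL:
  f_1 = 0.0638491
  f_2 = 0.000643052
  f_3 = 5.37842e-07
Unnormalised posteriors:
  π_1·f_1 = 0.28 × 0.0638491 = 0.0178777
  π_2·f_2 = 0.66 × 0.000643052 = 0.000424414
  π_3·f_3 = 0.06 × 5.37842e-07 = 3.22705e-08
Sum: 0.0178777 + 0.000424414 + 3.22705e-08 = 0.0183022
So the posterior for Subgroup 2 is 0.000424414 / 0.0183022 ≈ 0.023.

0.023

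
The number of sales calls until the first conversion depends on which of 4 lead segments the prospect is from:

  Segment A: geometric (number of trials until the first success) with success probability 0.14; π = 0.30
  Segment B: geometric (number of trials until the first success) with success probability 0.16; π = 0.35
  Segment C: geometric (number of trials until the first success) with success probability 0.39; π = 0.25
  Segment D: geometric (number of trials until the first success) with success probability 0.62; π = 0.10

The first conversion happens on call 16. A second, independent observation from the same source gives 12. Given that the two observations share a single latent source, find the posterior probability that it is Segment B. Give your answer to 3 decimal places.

Posterior ∝ prior × likelihood, so P(k | x) ∝ w_k f_k(x); normalise over all components.
Since both observations come from the same component, the likelihood for component k is f_k(x₁)·f_k(x₂).
  L_A = [0.14·(1−0.14)^15 = 0.14·0.104106 = 0.0145749] × [0.0266447] = 0.000388343
  L_B = [0.16·(1−0.16)^15 = 0.16·0.0731458 = 0.0117033] × [0.0235067] = 0.000275107
  L_C = [0.39·(1−0.39)^15 = 0.39·0.000602487 = 0.00023497] × [0.00169704] = 3.98754e-07
  L_D = [0.62·(1−0.62)^15 = 0.62·4.97455e-07 = 3.08422e-07] × [1.47915e-05] = 4.56202e-12
Weight by the priors:
  w_A·L_A = 0.30 × 0.000388343 = 0.000116503
  w_B·L_B = 0.35 × 0.000275107 = 9.62874e-05
  w_C·L_C = 0.25 × 3.98754e-07 = 9.96885e-08
  w_D·L_D = 0.10 × 4.56202e-12 = 4.56202e-13
Evidence: 0.000116503 + 9.62874e-05 + 9.96885e-08 + 4.56202e-13 = 0.00021289
P(Segment B | x₁, x₂) ≈ 0.452

0.452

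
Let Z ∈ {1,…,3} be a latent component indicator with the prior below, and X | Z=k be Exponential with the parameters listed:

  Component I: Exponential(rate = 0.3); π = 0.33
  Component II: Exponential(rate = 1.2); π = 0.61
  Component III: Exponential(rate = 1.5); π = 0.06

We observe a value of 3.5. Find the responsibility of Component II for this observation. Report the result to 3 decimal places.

The responsibility of component k is w_k f_k(x) divided by Σ_j w_j f_j(x).
Exponential densities:
  L_I = 0.3·e^(−0.3·3.5) = 0.3·e^(−1.0500) = 0.104981
  L_II = 1.2·e^(−1.2·3.5) = 1.2·e^(−4.2000) = 0.0179947
  L_III = 1.5·e^(−1.5·3.5) = 1.5·e^(−5.2500) = 0.00787128
Unnormalised posteriors:
  w_I·L_I = 0.33 × 0.104981 = 0.0346438
  w_II·L_II = 0.61 × 0.0179947 = 0.0109768
  w_III·L_III = 0.06 × 0.00787128 = 0.000472277
Denominator: 0.0346438 + 0.0109768 + 0.000472277 = 0.0460929
P(Component II | 3.5) = 0.0109768 / 0.0460929 ≈ 0.238

0.238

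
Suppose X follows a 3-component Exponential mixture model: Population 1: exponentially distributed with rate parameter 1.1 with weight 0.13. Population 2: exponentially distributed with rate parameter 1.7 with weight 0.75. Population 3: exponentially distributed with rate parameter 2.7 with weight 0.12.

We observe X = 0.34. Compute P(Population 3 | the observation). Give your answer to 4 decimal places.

Posterior ∝ prior × likelihood, so P(k | x) ∝ P(Z=k) f_k(x); normalise over all components.
Component likelihoods at x = 0.34:
  f_1 = 0.756775
  f_2 = 0.953733
  f_3 = 1.07816
Weight by the priors:
  P(Z=1)·f_1 = 0.13 × 0.756775 = 0.0983807
  P(Z=2)·f_2 = 0.75 × 0.953733 = 0.7153
  P(Z=3)·f_3 = 0.12 × 1.07816 = 0.129379
Denominator: 0.0983807 + 0.7153 + 0.129379 = 0.943059
Responsibility of Population 3: 0.129379 / 0.943059 ≈ 0.1372

0.1372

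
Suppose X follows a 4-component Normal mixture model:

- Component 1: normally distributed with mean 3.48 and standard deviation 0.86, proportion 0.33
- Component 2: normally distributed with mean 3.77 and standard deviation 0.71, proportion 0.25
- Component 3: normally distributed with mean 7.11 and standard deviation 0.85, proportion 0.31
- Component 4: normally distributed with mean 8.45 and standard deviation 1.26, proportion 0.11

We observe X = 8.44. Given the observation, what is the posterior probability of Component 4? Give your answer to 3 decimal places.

0.449

Apply Bayes' rule: the posterior for each component is proportional to its prior times its likelihood at x.
Evaluate each component's likelihood at the observed value:
  L_1 = (1/(0.86·√(2π)))·exp(−(8.44−3.48)²/(2·0.86²)) = 0.463886·exp(-16.63169) = 2.77561e-08
  L_2 = (1/(0.71·√(2π)))·exp(−(8.44−3.77)²/(2·0.71²)) = 0.561891·exp(-21.63152) = 2.26569e-10
  L_3 = (1/(0.85·√(2π)))·exp(−(8.44−7.11)²/(2·0.85²)) = 0.469344·exp(-1.22415) = 0.13799
  L_4 = (1/(1.26·√(2π)))·exp(−(8.44−8.45)²/(2·1.26²)) = 0.316621·exp(-0.00003) = 0.316611
Weight by the priors:
  π_1·L_1 = 0.33 × 2.77561e-08 = 9.15953e-09
  π_2·L_2 = 0.25 × 2.26569e-10 = 5.66424e-11
  π_3·L_3 = 0.31 × 0.13799 = 0.042777
  π_4·L_4 = 0.11 × 0.316611 = 0.0348272
Marginal: 9.15953e-09 + 5.66424e-11 + 0.042777 + 0.0348272 = 0.0776042
So the posterior for Component 4 is 0.0348272 / 0.0776042 ≈ 0.449.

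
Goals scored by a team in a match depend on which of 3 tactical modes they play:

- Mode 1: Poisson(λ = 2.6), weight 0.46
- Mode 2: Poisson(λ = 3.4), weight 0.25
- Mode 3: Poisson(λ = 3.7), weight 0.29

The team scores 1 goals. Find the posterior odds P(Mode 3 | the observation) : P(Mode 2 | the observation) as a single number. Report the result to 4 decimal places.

0.9352

Since P(k|x) ∝ w_k f_k(x), the posterior odds are w_i f_i(x) / (w_j f_j(x)).
Component likelihoods at x = 1 goals:
  L_1 = 0.193111
  L_2 = 0.113469
  L_3 = 0.091477
Odds = (0.29/0.25) × (0.091477/0.113469) = 1.16 × 0.806185 ≈ 0.9352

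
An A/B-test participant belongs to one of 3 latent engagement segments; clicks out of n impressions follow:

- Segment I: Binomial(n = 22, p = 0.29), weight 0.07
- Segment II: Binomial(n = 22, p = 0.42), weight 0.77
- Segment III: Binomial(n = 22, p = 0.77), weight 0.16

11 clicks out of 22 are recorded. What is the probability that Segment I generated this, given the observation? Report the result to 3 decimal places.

0.014

P(component k | x) = π_k·f_k(x) / marginal(x), where marginal(x) = Σ_j π_j·f_j(x).
Component likelihoods at x = 11 clicks out of 22:
  p_I = C(22,11)·0.29^11·0.71^11 = 705432·1.22005e-06·0.0231122 = 0.0198918
  p_II = C(22,11)·0.42^11·0.58^11 = 705432·7.17368e-05·0.00249866 = 0.126446
  p_III = C(22,11)·0.77^11·0.23^11 = 705432·0.0564154·9.5281e-08 = 0.00379192
Prior × likelihood for each component:
  π_I·p_I = 0.07 × 0.0198918 = 0.00139243
  π_II·p_II = 0.77 × 0.126446 = 0.0973635
  π_III·p_III = 0.16 × 0.00379192 = 0.000606707
Evidence: 0.00139243 + 0.0973635 + 0.000606707 = 0.0993626
So the posterior for Segment I is 0.00139243 / 0.0993626 ≈ 0.014.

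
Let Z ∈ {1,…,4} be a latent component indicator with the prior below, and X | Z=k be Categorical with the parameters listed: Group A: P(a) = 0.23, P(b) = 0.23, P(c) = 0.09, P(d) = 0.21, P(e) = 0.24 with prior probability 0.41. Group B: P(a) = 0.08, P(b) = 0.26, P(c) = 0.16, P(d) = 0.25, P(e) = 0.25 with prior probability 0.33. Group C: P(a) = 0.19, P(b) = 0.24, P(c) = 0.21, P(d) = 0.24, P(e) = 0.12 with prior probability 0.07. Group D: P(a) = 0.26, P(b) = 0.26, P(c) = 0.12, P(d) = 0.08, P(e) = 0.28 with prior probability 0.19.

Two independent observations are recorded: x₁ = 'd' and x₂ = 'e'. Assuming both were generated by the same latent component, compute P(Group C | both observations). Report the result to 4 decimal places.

0.0424

Posterior ∝ prior × likelihood, so P(k | x) ∝ P(Z=k) f_k(x); normalise over all components.
Since both observations come from the same component, the likelihood for component k is f_k(x₁)·f_k(x₂).
  L_A = [P(d | comp) = 0.21] × [0.24] = 0.0504
  L_B = [P(d | comp) = 0.25] × [0.25] = 0.0625
  L_C = [P(d | comp) = 0.24] × [0.12] = 0.0288
  L_D = [P(d | comp) = 0.08] × [0.28] = 0.0224
Multiply by the mixture weights:
  P(Z=A)·L_A = 0.41 × 0.0504 = 0.020664
  P(Z=B)·L_B = 0.33 × 0.0625 = 0.020625
  P(Z=C)·L_C = 0.07 × 0.0288 = 0.002016
  P(Z=D)·L_D = 0.19 × 0.0224 = 0.004256
Denominator: 0.020664 + 0.020625 + 0.002016 + 0.004256 = 0.047561
Responsibility of Group C: 0.002016 / 0.047561 ≈ 0.0424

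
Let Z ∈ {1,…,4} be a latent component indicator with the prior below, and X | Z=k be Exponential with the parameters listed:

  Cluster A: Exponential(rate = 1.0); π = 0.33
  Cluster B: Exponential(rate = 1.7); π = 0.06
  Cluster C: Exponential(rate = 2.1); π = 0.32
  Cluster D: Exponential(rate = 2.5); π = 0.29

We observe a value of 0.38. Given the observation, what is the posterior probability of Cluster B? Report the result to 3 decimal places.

0.062

P(component k | x) = P(Z=k)·f_k(x) / marginal(x), where marginal(x) = Σ_j P(Z=j)·f_j(x).
Evaluate each component's likelihood at the observed value:
  p_A = 0.683861
  p_B = 0.891035
  p_C = 0.94548
  p_D = 0.966853
Unnormalised posteriors:
  P(Z=A)·p_A = 0.33 × 0.683861 = 0.225674
  P(Z=B)·p_B = 0.06 × 0.891035 = 0.0534621
  P(Z=C)·p_C = 0.32 × 0.94548 = 0.302554
  P(Z=D)·p_D = 0.29 × 0.966853 = 0.280387
Sum: 0.225674 + 0.0534621 + 0.302554 + 0.280387 = 0.862077
P(Cluster B | the observation) = 0.0534621 / 0.862077 ≈ 0.062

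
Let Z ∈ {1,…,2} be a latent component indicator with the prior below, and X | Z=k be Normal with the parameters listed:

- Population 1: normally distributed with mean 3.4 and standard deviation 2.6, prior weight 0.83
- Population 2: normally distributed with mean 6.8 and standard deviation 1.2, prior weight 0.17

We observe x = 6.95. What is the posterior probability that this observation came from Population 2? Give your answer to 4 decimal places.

0.5279

Posterior ∝ prior × likelihood, so P(k | x) ∝ π_k f_k(x); normalise over all components.
Component likelihoods at x = 6.95:
  p_1 = (1/(2.6·√(2π)))·exp(−(6.95−3.4)²/(2·2.6²)) = 0.153439·exp(-0.93214) = 0.0604108
  p_2 = (1/(1.2·√(2π)))·exp(−(6.95−6.8)²/(2·1.2²)) = 0.332452·exp(-0.00781) = 0.329865
Unnormalised posteriors:
  π_1·p_1 = 0.83 × 0.0604108 = 0.050141
  π_2·p_2 = 0.17 × 0.329865 = 0.056077
Evidence: 0.050141 + 0.056077 = 0.106218
P(Population 2 | x) = 0.056077 / 0.106218 ≈ 0.5279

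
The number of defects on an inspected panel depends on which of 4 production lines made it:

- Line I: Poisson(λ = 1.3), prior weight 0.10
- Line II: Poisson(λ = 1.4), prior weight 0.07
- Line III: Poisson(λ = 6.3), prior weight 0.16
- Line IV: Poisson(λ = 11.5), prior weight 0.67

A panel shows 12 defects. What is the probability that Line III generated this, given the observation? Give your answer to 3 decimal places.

0.031

P(component k | x) = w_k·f_k(x) / marginal(x), where marginal(x) = Σ_j w_j·f_j(x).
Evaluate each component's likelihood at the observed value:
  f_I = e^(−1.3)·1.3^12/12! = 1.32556e-08
  f_II = e^(−1.4)·1.4^12/12! = 2.91868e-08
  f_III = e^(−6.3)·6.3^12/12! = 0.0149863
  f_IV = e^(−11.5)·11.5^12/12! = 0.113149
Weight by the priors:
  w_I·f_I = 0.10 × 1.32556e-08 = 1.32556e-09
  w_II·f_II = 0.07 × 2.91868e-08 = 2.04308e-09
  w_III·f_III = 0.16 × 0.0149863 = 0.00239781
  w_IV·f_IV = 0.67 × 0.113149 = 0.0758098
Marginal: 1.32556e-09 + 2.04308e-09 + 0.00239781 + 0.0758098 = 0.0782076
Responsibility of Line III: 0.00239781 / 0.0782076 ≈ 0.031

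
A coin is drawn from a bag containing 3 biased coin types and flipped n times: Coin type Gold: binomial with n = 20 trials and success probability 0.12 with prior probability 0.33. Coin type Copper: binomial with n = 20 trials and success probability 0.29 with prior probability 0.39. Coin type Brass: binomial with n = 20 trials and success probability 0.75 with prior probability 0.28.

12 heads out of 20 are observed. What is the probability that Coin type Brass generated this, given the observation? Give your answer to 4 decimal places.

0.9382

By Bayes' theorem, P(k | x) = π_k f_k(x) / Σ_j π_j f_j(x).
Binomial probabilities:
  f_Gold = C(20,12)·0.12^12·0.88^8 = 125970·8.9161e-12·0.359635 = 4.03928e-07
  f_Copper = C(20,12)·0.29^12·0.71^8 = 125970·3.53815e-07·0.0645754 = 0.00287813
  f_Brass = C(20,12)·0.75^12·0.25^8 = 125970·0.0316764·1.52588e-05 = 0.0608867
Unnormalised posteriors:
  π_Gold·f_Gold = 0.33 × 4.03928e-07 = 1.33296e-07
  π_Copper·f_Copper = 0.39 × 0.00287813 = 0.00112247
  π_Brass·f_Brass = 0.28 × 0.0608867 = 0.0170483
Marginal: 1.33296e-07 + 0.00112247 + 0.0170483 = 0.0181709
P(Coin type Brass | x) ≈ 0.9382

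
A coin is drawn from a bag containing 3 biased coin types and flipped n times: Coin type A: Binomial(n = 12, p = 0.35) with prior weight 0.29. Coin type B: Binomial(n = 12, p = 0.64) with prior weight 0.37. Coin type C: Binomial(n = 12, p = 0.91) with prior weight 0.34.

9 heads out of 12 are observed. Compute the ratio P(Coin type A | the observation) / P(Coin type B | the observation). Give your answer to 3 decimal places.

0.020

Posterior odds = (w_i f_i(x)) / (w_j f_j(x)); the normalising sum cancels.
Evaluate each component's likelihood at the observed value:
  L_A = C(12,9)·0.35^9·0.65^3 = 220·7.88156e-05·0.274625 = 0.00476184
  L_B = C(12,9)·0.64^9·0.36^3 = 220·0.0180144·0.046656 = 0.184906
  L_C = C(12,9)·0.91^9·0.09^3 = 220·0.42793·0.000729 = 0.0686314
Posterior odds = (w_A·L_A) / (w_B·L_B) = (0.29·0.00476184) / (0.37·0.184906) = 0.00138093 / 0.0684151 ≈ 0.020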